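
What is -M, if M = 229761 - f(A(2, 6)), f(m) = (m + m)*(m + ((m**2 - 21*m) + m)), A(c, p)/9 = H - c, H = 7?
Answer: -124461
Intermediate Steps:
A(c, p) = 63 - 9*c (A(c, p) = 9*(7 - c) = 63 - 9*c)
f(m) = 2*m*(m**2 - 19*m) (f(m) = (2*m)*(m + (m**2 - 20*m)) = (2*m)*(m**2 - 19*m) = 2*m*(m**2 - 19*m))
M = 124461 (M = 229761 - 2*(63 - 9*2)**2*(-19 + (63 - 9*2)) = 229761 - 2*(63 - 18)**2*(-19 + (63 - 18)) = 229761 - 2*45**2*(-19 + 45) = 229761 - 2*2025*26 = 229761 - 1*105300 = 229761 - 105300 = 124461)
-M = -1*124461 = -124461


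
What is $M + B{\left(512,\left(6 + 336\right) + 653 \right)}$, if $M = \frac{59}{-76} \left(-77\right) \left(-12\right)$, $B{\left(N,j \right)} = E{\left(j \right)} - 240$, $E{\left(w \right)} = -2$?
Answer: $- \frac{18227}{19} \approx -959.32$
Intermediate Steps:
$B{\left(N,j \right)} = -242$ ($B{\left(N,j \right)} = -2 - 240 = -242$)
$M = - \frac{13629}{19}$ ($M = 59 \left(- \frac{1}{76}\right) \left(-77\right) \left(-12\right) = \left(- \frac{59}{76}\right) \left(-77\right) \left(-12\right) = \frac{4543}{76} \left(-12\right) = - \frac{13629}{19} \approx -717.32$)
$M + B{\left(512,\left(6 + 336\right) + 653 \right)} = - \frac{13629}{19} - 242 = - \frac{18227}{19}$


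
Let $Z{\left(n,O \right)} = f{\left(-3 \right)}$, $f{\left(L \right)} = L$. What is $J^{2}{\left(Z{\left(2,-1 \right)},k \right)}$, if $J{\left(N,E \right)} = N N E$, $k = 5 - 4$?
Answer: $81$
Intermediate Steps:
$Z{\left(n,O \right)} = -3$
$k = 1$ ($k = 5 - 4 = 1$)
$J{\left(N,E \right)} = E N^{2}$ ($J{\left(N,E \right)} = N^{2} E = E N^{2}$)
$J^{2}{\left(Z{\left(2,-1 \right)},k \right)} = \left(1 \left(-3\right)^{2}\right)^{2} = \left(1 \cdot 9\right)^{2} = 9^{2} = 81$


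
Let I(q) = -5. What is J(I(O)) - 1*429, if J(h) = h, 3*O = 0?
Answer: -434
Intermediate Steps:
O = 0 (O = (⅓)*0 = 0)
J(I(O)) - 1*429 = -5 - 1*429 = -5 - 429 = -434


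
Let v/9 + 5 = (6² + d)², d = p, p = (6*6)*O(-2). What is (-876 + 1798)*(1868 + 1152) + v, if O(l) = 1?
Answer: 2831051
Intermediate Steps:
p = 36 (p = (6*6)*1 = 36*1 = 36)
d = 36
v = 46611 (v = -45 + 9*(6² + 36)² = -45 + 9*(36 + 36)² = -45 + 9*72² = -45 + 9*5184 = -45 + 46656 = 46611)
(-876 + 1798)*(1868 + 1152) + v = (-876 + 1798)*(1868 + 1152) + 46611 = 922*3020 + 46611 = 2784440 + 46611 = 2831051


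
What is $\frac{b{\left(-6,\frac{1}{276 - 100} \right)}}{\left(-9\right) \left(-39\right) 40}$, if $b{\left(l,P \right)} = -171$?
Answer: $- \frac{19}{1560} \approx -0.012179$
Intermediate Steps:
$\frac{b{\left(-6,\frac{1}{276 - 100} \right)}}{\left(-9\right) \left(-39\right) 40} = - \frac{171}{\left(-9\right) \left(-39\right) 40} = - \frac{171}{351 \cdot 40} = - \frac{171}{14040} = \left(-171\right) \frac{1}{14040} = - \frac{19}{1560}$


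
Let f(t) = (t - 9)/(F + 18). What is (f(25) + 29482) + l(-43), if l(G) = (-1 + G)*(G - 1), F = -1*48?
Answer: 471262/15 ≈ 31417.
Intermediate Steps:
F = -48
l(G) = (-1 + G)**2 (l(G) = (-1 + G)*(-1 + G) = (-1 + G)**2)
f(t) = 3/10 - t/30 (f(t) = (t - 9)/(-48 + 18) = (-9 + t)/(-30) = (-9 + t)*(-1/30) = 3/10 - t/30)
(f(25) + 29482) + l(-43) = ((3/10 - 1/30*25) + 29482) + (-1 - 43)**2 = ((3/10 - 5/6) + 29482) + (-44)**2 = (-8/15 + 29482) + 1936 = 442222/15 + 1936 = 471262/15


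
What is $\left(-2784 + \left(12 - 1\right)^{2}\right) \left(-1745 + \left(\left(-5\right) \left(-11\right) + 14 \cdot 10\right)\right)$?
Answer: $4127650$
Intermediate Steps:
$\left(-2784 + \left(12 - 1\right)^{2}\right) \left(-1745 + \left(\left(-5\right) \left(-11\right) + 14 \cdot 10\right)\right) = \left(-2784 + 11^{2}\right) \left(-1745 + \left(55 + 140\right)\right) = \left(-2784 + 121\right) \left(-1745 + 195\right) = \left(-2663\right) \left(-1550\right) = 4127650$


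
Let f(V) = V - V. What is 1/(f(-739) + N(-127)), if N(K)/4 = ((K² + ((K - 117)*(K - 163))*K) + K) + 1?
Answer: -1/35882068 ≈ -2.7869e-8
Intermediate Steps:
f(V) = 0
N(K) = 4 + 4*K + 4*K² + 4*K*(-163 + K)*(-117 + K) (N(K) = 4*(((K² + ((K - 117)*(K - 163))*K) + K) + 1) = 4*(((K² + ((-117 + K)*(-163 + K))*K) + K) + 1) = 4*(((K² + ((-163 + K)*(-117 + K))*K) + K) + 1) = 4*(((K² + K*(-163 + K)*(-117 + K)) + K) + 1) = 4*((K + K² + K*(-163 + K)*(-117 + K)) + 1) = 4*(1 + K + K² + K*(-163 + K)*(-117 + K)) = 4 + 4*K + 4*K² + 4*K*(-163 + K)*(-117 + K))
1/(f(-739) + N(-127)) = 1/(0 + (4 - 1116*(-127)² + 4*(-127)³ + 76288*(-127))) = 1/(0 + (4 - 1116*16129 + 4*(-2048383) - 9688576)) = 1/(0 + (4 - 17999964 - 8193532 - 9688576)) = 1/(0 - 35882068) = 1/(-35882068) = -1/35882068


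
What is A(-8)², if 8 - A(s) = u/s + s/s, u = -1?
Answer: 3025/64 ≈ 47.266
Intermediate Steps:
A(s) = 7 + 1/s (A(s) = 8 - (-1/s + s/s) = 8 - (-1/s + 1) = 8 - (1 - 1/s) = 8 + (-1 + 1/s) = 7 + 1/s)
A(-8)² = (7 + 1/(-8))² = (7 - ⅛)² = (55/8)² = 3025/64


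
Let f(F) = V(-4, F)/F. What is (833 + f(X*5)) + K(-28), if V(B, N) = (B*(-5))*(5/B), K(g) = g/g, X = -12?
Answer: 10013/12 ≈ 834.42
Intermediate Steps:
K(g) = 1
V(B, N) = -25 (V(B, N) = (-5*B)*(5/B) = -25)
f(F) = -25/F
(833 + f(X*5)) + K(-28) = (833 - 25/((-12*5))) + 1 = (833 - 25/(-60)) + 1 = (833 - 25*(-1/60)) + 1 = (833 + 5/12) + 1 = 10001/12 + 1 = 10013/12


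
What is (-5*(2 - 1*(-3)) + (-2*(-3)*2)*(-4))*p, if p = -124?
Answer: 9052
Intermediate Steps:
(-5*(2 - 1*(-3)) + (-2*(-3)*2)*(-4))*p = (-5*(2 - 1*(-3)) + (-2*(-3)*2)*(-4))*(-124) = (-5*(2 + 3) + (6*2)*(-4))*(-124) = (-5*5 + 12*(-4))*(-124) = (-25 - 48)*(-124) = -73*(-124) = 9052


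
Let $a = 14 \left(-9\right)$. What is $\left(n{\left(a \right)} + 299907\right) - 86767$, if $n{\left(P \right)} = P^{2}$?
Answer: $229016$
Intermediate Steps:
$a = -126$
$\left(n{\left(a \right)} + 299907\right) - 86767 = \left(\left(-126\right)^{2} + 299907\right) - 86767 = \left(15876 + 299907\right) - 86767 = 315783 - 86767 = 229016$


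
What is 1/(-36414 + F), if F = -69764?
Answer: -1/106178 ≈ -9.4181e-6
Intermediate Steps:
1/(-36414 + F) = 1/(-36414 - 69764) = 1/(-106178) = -1/106178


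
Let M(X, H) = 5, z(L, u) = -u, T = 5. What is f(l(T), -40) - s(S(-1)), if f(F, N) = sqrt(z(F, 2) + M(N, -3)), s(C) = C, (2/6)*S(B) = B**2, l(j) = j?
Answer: -3 + sqrt(3) ≈ -1.2680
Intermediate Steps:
S(B) = 3*B**2
f(F, N) = sqrt(3) (f(F, N) = sqrt(-1*2 + 5) = sqrt(-2 + 5) = sqrt(3))
f(l(T), -40) - s(S(-1)) = sqrt(3) - 3*(-1)**2 = sqrt(3) - 3 = -3 + sqrt(3)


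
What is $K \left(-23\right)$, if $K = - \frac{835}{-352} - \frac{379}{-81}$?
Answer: $- \frac{4623989}{28512} \approx -162.18$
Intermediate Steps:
$K = \frac{201043}{28512}$ ($K = \left(-835\right) \left(- \frac{1}{352}\right) - - \frac{379}{81} = \frac{835}{352} + \frac{379}{81} = \frac{201043}{28512} \approx 7.0512$)
$K \left(-23\right) = \frac{201043}{28512} \left(-23\right) = - \frac{4623989}{28512}$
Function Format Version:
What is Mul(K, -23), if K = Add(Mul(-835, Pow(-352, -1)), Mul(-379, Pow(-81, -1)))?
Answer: Rational(-4623989, 28512) ≈ -162.18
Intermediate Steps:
K = Rational(201043, 28512) (K = Add(Mul(-835, Rational(-1, 352)), Mul(-379, Rational(-1, 81))) = Add(Rational(835, 352), Rational(379, 81)) = Rational(201043, 28512) ≈ 7.0512)
Mul(K, -23) = Mul(Rational(201043, 28512), -23) = Rational(-4623989, 28512)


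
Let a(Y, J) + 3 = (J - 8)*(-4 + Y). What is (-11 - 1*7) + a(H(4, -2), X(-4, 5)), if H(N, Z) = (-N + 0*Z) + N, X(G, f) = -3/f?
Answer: 67/5 ≈ 13.400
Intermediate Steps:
H(N, Z) = 0 (H(N, Z) = (-N + 0) + N = -N + N = 0)
a(Y, J) = -3 + (-8 + J)*(-4 + Y) (a(Y, J) = -3 + (J - 8)*(-4 + Y) = -3 + (-8 + J)*(-4 + Y))
(-11 - 1*7) + a(H(4, -2), X(-4, 5)) = (-11 - 1*7) + (29 - 8*0 - (-12)/5 - 3/5*0) = (-11 - 7) + (29 + 0 - (-12)/5 - 3*⅕*0) = -18 + (29 + 0 - 4*(-⅗) - ⅗*0) = -18 + (29 + 0 + 12/5 + 0) = -18 + 157/5 = 67/5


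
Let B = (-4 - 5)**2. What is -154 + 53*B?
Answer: 4139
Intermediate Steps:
B = 81 (B = (-9)**2 = 81)
-154 + 53*B = -154 + 53*81 = -154 + 4293 = 4139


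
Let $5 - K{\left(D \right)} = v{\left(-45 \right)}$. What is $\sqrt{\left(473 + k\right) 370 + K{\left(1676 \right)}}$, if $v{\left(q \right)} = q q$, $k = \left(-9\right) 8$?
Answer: $5 \sqrt{5854} \approx 382.56$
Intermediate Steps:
$k = -72$
$v{\left(q \right)} = q^{2}$
$K{\left(D \right)} = -2020$ ($K{\left(D \right)} = 5 - \left(-45\right)^{2} = 5 - 2025 = -2020$)
$\sqrt{\left(473 + k\right) 370 + K{\left(1676 \right)}} = \sqrt{\left(473 - 72\right) 370 - 2020} = \sqrt{401 \cdot 370 - 2020} = \sqrt{148370 - 2020} = \sqrt{146350} = 5 \sqrt{5854}$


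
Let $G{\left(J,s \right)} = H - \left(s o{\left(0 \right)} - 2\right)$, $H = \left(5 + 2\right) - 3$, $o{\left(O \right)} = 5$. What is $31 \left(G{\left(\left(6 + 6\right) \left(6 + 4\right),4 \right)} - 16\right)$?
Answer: $-930$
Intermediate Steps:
$H = 4$ ($H = 7 - 3 = 4$)
$G{\left(J,s \right)} = 6 - 5 s$ ($G{\left(J,s \right)} = 4 - \left(s 5 - 2\right) = 4 - \left(5 s - 2\right) = 4 - \left(-2 + 5 s\right) = 6 - 5 s$)
$31 \left(G{\left(\left(6 + 6\right) \left(6 + 4\right),4 \right)} - 16\right) = 31 \left(\left(6 - 20\right) - 16\right) = 31 \left(-14 - 16\right) = 31 \left(-30\right) = -930$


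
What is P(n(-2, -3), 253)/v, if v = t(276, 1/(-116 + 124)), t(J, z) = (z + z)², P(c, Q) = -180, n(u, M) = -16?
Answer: -2880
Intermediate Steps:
t(J, z) = 4*z² (t(J, z) = (2*z)² = 4*z²)
v = 1/16 (v = 4*(1/(-116 + 124))² = 4*(1/8)² = 4*(⅛)² = 4*(1/64) = 1/16 ≈ 0.062500)
P(n(-2, -3), 253)/v = -180/1/16 = -180*16 = -2880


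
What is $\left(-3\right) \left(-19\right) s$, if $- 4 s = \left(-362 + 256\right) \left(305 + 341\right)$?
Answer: $975783$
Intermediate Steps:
$s = 17119$ ($s = - \frac{\left(-362 + 256\right) \left(305 + 341\right)}{4} = - \frac{\left(-106\right) 646}{4} = \left(- \frac{1}{4}\right) \left(-68476\right) = 17119$)
$\left(-3\right) \left(-19\right) s = \left(-3\right) \left(-19\right) 17119 = 57 \cdot 17119 = 975783$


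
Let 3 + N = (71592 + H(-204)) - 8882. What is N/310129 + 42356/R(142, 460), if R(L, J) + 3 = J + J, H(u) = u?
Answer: 13193139175/284388293 ≈ 46.391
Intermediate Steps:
R(L, J) = -3 + 2*J (R(L, J) = -3 + (J + J) = -3 + 2*J)
N = 62503 (N = -3 + ((71592 - 204) - 8882) = -3 + (71388 - 8882) = -3 + 62506 = 62503)
N/310129 + 42356/R(142, 460) = 62503/310129 + 42356/(-3 + 2*460) = 62503*(1/310129) + 42356/(-3 + 920) = 62503/310129 + 42356/917 = 13193139175/284388293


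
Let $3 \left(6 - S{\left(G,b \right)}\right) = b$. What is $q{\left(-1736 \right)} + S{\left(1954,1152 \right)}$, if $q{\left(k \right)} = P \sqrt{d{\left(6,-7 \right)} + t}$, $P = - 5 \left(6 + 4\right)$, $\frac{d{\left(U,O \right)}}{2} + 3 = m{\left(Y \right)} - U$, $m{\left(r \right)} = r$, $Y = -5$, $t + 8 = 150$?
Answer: $-378 - 50 \sqrt{114} \approx -911.85$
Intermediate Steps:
$t = 142$ ($t = -8 + 150 = 142$)
$S{\left(G,b \right)} = 6 - \frac{b}{3}$
$d{\left(U,O \right)} = -16 - 2 U$ ($d{\left(U,O \right)} = -6 + 2 \left(-5 - U\right) = -6 - \left(10 + 2 U\right) = -16 - 2 U$)
$P = -50$ ($P = \left(-5\right) 10 = -50$)
$q{\left(k \right)} = - 50 \sqrt{114}$ ($q{\left(k \right)} = - 50 \sqrt{\left(-16 - 12\right) + 142} = - 50 \sqrt{-28 + 142} = - 50 \sqrt{114}$)
$q{\left(-1736 \right)} + S{\left(1954,1152 \right)} = - 50 \sqrt{114} + \left(6 - 384\right) = - 50 \sqrt{114} - 378 = -378 - 50 \sqrt{114}$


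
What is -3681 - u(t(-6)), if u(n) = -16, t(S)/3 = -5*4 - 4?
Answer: -3665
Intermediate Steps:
t(S) = -72 (t(S) = 3*(-5*4 - 4) = 3*(-20 - 4) = 3*(-24) = -72)
-3681 - u(t(-6)) = -3681 - 1*(-16) = -3681 + 16 = -3665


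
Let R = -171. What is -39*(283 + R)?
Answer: -4368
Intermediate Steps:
-39*(283 + R) = -39*(283 - 171) = -39*112 = -4368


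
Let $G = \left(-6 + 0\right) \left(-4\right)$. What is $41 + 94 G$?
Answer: $2297$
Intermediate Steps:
$G = 24$ ($G = \left(-6\right) \left(-4\right) = 24$)
$41 + 94 G = 41 + 94 \cdot 24 = 41 + 2256 = 2297$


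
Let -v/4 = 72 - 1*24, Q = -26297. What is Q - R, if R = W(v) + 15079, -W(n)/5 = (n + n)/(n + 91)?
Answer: -4177056/101 ≈ -41357.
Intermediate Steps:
v = -192 (v = -4*(72 - 1*24) = -4*(72 - 24) = -4*48 = -192)
W(n) = -10*n/(91 + n) (W(n) = -5*(n + n)/(n + 91) = -5*2*n/(91 + n) = -10*n/(91 + n))
R = 1521059/101 (R = -10*(-192)/(91 - 192) + 15079 = -10*(-192)/(-101) + 15079 = -10*(-192)*(-1/101) + 15079 = -1920/101 + 15079 = 1521059/101 ≈ 15060.)
Q - R = -26297 - 1*1521059/101 = -26297 - 1521059/101 = -4177056/101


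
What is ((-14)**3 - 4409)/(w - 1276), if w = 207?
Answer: 7153/1069 ≈ 6.6913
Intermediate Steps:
((-14)**3 - 4409)/(w - 1276) = ((-14)**3 - 4409)/(207 - 1276) = (-2744 - 4409)/(-1069) = -7153*(-1/1069) = 7153/1069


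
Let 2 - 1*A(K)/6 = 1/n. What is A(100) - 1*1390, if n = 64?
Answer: -44099/32 ≈ -1378.1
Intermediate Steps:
A(K) = 381/32 (A(K) = 12 - 6/64 = 12 - 6*1/64 = 12 - 3/32 = 381/32)
A(100) - 1*1390 = 381/32 - 1*1390 = 381/32 - 1390 = -44099/32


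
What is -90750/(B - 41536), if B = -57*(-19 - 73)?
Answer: 45375/18146 ≈ 2.5005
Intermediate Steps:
B = 5244 (B = -57*(-92) = 5244)
-90750/(B - 41536) = -90750/(5244 - 41536) = -90750/(-36292) = -90750*(-1/36292) = 45375/18146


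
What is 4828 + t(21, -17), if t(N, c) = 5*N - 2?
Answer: 4931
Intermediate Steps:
t(N, c) = -2 + 5*N
4828 + t(21, -17) = 4828 + (-2 + 5*21) = 4828 + (-2 + 105) = 4828 + 103 = 4931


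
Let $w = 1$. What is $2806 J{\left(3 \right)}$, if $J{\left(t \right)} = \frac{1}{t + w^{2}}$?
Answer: $\frac{1403}{2} \approx 701.5$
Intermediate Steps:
$J{\left(t \right)} = \frac{1}{1 + t}$ ($J{\left(t \right)} = \frac{1}{t + 1^{2}} = \frac{1}{t + 1} = \frac{1}{1 + t}$)
$2806 J{\left(3 \right)} = \frac{2806}{1 + 3} = \frac{2806}{4} = 2806 \cdot \frac{1}{4} = \frac{1403}{2}$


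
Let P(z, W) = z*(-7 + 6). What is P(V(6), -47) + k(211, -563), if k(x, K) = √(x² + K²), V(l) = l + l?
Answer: -12 + √361490 ≈ 589.24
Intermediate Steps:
V(l) = 2*l
P(z, W) = -z (P(z, W) = z*(-1) = -z)
k(x, K) = √(K² + x²)
P(V(6), -47) + k(211, -563) = -2*6 + √((-563)² + 211²) = -1*12 + √(316969 + 44521) = -12 + √361490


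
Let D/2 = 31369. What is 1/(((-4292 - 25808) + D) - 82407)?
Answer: -1/49769 ≈ -2.0093e-5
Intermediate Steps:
D = 62738 (D = 2*31369 = 62738)
1/(((-4292 - 25808) + D) - 82407) = 1/(((-4292 - 25808) + 62738) - 82407) = 1/((-30100 + 62738) - 82407) = 1/(32638 - 82407) = 1/(-49769) = -1/49769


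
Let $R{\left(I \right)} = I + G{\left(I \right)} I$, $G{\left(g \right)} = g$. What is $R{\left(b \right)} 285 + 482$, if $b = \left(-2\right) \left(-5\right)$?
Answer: $31832$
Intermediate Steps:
$b = 10$
$R{\left(I \right)} = I + I^{2}$ ($R{\left(I \right)} = I + I I = I + I^{2}$)
$R{\left(b \right)} 285 + 482 = 10 \left(1 + 10\right) 285 + 482 = 10 \cdot 11 \cdot 285 + 482 = 110 \cdot 285 + 482 = 31350 + 482 = 31832$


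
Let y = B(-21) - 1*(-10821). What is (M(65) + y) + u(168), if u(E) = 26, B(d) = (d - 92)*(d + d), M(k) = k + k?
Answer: 15723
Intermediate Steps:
M(k) = 2*k
B(d) = 2*d*(-92 + d) (B(d) = (-92 + d)*(2*d) = 2*d*(-92 + d))
y = 15567 (y = 2*(-21)*(-92 - 21) - 1*(-10821) = 2*(-21)*(-113) + 10821 = 4746 + 10821 = 15567)
(M(65) + y) + u(168) = (2*65 + 15567) + 26 = (130 + 15567) + 26 = 15697 + 26 = 15723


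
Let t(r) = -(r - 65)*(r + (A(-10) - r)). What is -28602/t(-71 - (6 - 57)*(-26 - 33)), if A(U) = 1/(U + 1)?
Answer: 257418/3145 ≈ 81.850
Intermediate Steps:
A(U) = 1/(1 + U)
t(r) = -65/9 + r/9 (t(r) = -(r - 65)*(r + (1/(1 - 10) - r)) = -(-65 + r)*(r + (1/(-9) - r)) = -(-65 + r)*(r + (-⅑ - r)) = -(-65 + r)*(-1)/9 = -(65/9 - r/9) = -65/9 + r/9)
-28602/t(-71 - (6 - 57)*(-26 - 33)) = -28602/(-65/9 + (-71 - (6 - 57)*(-26 - 33))/9) = -28602/(-65/9 + (-71 - (-51)*(-59))/9) = -28602/(-65/9 + (-71 - 1*3009)/9) = -28602/(-65/9 + (-71 - 3009)/9) = -28602/(-65/9 + (⅑)*(-3080)) = -28602/(-65/9 - 3080/9) = -28602/(-3145/9) = -28602*(-9/3145) = 257418/3145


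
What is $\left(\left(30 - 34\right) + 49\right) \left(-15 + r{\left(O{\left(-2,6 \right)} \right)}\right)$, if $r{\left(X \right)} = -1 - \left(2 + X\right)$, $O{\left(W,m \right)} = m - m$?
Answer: $-810$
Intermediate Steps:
$O{\left(W,m \right)} = 0$
$r{\left(X \right)} = -3 - X$
$\left(\left(30 - 34\right) + 49\right) \left(-15 + r{\left(O{\left(-2,6 \right)} \right)}\right) = \left(\left(30 - 34\right) + 49\right) \left(-15 - 3\right) = \left(-4 + 49\right) \left(-15 + \left(-3 + 0\right)\right) = 45 \left(-15 - 3\right) = 45 \left(-18\right) = -810$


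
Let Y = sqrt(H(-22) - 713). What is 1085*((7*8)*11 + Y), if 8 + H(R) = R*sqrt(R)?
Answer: 668360 + 1085*sqrt(-721 - 22*I*sqrt(22)) ≈ 6.7044e+5 - 29208.0*I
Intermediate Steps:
H(R) = -8 + R**(3/2) (H(R) = -8 + R*sqrt(R) = -8 + R**(3/2))
Y = sqrt(-721 - 22*I*sqrt(22)) (Y = sqrt((-8 + (-22)**(3/2)) - 713) = sqrt((-8 - 22*I*sqrt(22)) - 713) = sqrt(-721 - 22*I*sqrt(22)) ≈ 1.9166 - 26.92*I)
1085*((7*8)*11 + Y) = 1085*((7*8)*11 + sqrt(-721 - 22*I*sqrt(22))) = 1085*(56*11 + sqrt(-721 - 22*I*sqrt(22))) = 1085*(616 + sqrt(-721 - 22*I*sqrt(22))) = 668360 + 1085*sqrt(-721 - 22*I*sqrt(22))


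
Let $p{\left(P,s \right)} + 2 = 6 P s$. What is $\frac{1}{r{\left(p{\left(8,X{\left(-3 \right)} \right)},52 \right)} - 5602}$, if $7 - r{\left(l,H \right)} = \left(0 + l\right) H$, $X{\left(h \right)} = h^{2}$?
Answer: $- \frac{1}{27955} \approx -3.5772 \cdot 10^{-5}$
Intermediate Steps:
$p{\left(P,s \right)} = -2 + 6 P s$
$r{\left(l,H \right)} = 7 - H l$ ($r{\left(l,H \right)} = 7 - \left(0 + l\right) H = 7 - l H = 7 - H l$)
$\frac{1}{r{\left(p{\left(8,X{\left(-3 \right)} \right)},52 \right)} - 5602} = \frac{1}{\left(7 - 52 \left(-2 + 6 \cdot 8 \left(-3\right)^{2}\right)\right) - 5602} = \frac{1}{\left(7 - 52 \left(-2 + 6 \cdot 8 \cdot 9\right)\right) - 5602} = \frac{1}{\left(7 - 52 \left(-2 + 432\right)\right) - 5602} = \frac{1}{\left(7 - 52 \cdot 430\right) - 5602} = \frac{1}{\left(7 - 22360\right) - 5602} = \frac{1}{-22353 - 5602} = \frac{1}{-27955} = - \frac{1}{27955}$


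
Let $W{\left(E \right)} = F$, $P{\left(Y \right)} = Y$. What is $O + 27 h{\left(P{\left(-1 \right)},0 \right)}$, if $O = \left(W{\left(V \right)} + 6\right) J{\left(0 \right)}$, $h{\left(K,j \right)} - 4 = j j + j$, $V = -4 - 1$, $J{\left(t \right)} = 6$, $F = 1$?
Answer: $150$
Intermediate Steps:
$V = -5$ ($V = -4 - 1 = -5$)
$h{\left(K,j \right)} = 4 + j + j^{2}$ ($h{\left(K,j \right)} = 4 + \left(j j + j\right) = 4 + \left(j^{2} + j\right) = 4 + \left(j + j^{2}\right) = 4 + j + j^{2}$)
$W{\left(E \right)} = 1$
$O = 42$ ($O = \left(1 + 6\right) 6 = 7 \cdot 6 = 42$)
$O + 27 h{\left(P{\left(-1 \right)},0 \right)} = 42 + 27 \left(4 + 0 + 0^{2}\right) = 42 + 27 \left(4 + 0 + 0\right) = 42 + 27 \cdot 4 = 42 + 108 = 150$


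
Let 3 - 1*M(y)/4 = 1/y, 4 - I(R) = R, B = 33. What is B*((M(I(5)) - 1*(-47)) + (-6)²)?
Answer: 3267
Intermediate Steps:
I(R) = 4 - R
M(y) = 12 - 4/y
B*((M(I(5)) - 1*(-47)) + (-6)²) = 33*(((12 - 4/(4 - 1*5)) - 1*(-47)) + (-6)²) = 33*(((12 - 4/(4 - 5)) + 47) + 36) = 33*(((12 - 4/(-1)) + 47) + 36) = 33*(((12 - 4*(-1)) + 47) + 36) = 33*(((12 + 4) + 47) + 36) = 33*((16 + 47) + 36) = 33*(63 + 36) = 33*99 = 3267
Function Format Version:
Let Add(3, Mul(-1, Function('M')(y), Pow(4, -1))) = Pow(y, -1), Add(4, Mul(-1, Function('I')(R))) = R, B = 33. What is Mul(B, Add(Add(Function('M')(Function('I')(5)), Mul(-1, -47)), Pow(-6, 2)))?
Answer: 3267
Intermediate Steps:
Function('I')(R) = Add(4, Mul(-1, R))
Function('M')(y) = Add(12, Mul(-4, Pow(y, -1)))
Mul(B, Add(Add(Function('M')(Function('I')(5)), Mul(-1, -47)), Pow(-6, 2))) = Mul(33, Add(Add(Add(12, Mul(-4, Pow(Add(4, Mul(-1, 5)), -1))), Mul(-1, -47)), Pow(-6, 2))) = Mul(33, Add(Add(Add(12, Mul(-4, Pow(Add(4, -5), -1))), 47), 36)) = Mul(33, Add(Add(Add(12, Mul(-4, Pow(-1, -1))), 47), 36)) = Mul(33, Add(Add(Add(12, Mul(-4, -1)), 47), 36)) = Mul(33, Add(Add(Add(12, 4), 47), 36)) = Mul(33, Add(Add(16, 47), 36)) = Mul(33, Add(63, 36)) = Mul(33, 99) = 3267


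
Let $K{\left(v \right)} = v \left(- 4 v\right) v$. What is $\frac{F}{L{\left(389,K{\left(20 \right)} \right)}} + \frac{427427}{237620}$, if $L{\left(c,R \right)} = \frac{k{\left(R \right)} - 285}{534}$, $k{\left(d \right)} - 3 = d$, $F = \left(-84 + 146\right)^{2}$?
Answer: $- \frac{236981712553}{3835424420} \approx -61.788$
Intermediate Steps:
$F = 3844$ ($F = 62^{2} = 3844$)
$k{\left(d \right)} = 3 + d$
$K{\left(v \right)} = - 4 v^{3}$ ($K{\left(v \right)} = - 4 v^{2} v = - 4 v^{3}$)
$L{\left(c,R \right)} = - \frac{47}{89} + \frac{R}{534}$ ($L{\left(c,R \right)} = \frac{\left(3 + R\right) - 285}{534} = \left(\left(3 + R\right) - 285\right) \frac{1}{534} = \left(-282 + R\right) \frac{1}{534} = - \frac{47}{89} + \frac{R}{534}$)
$\frac{F}{L{\left(389,K{\left(20 \right)} \right)}} + \frac{427427}{237620} = \frac{3844}{- \frac{47}{89} + \frac{\left(-4\right) 20^{3}}{534}} + \frac{427427}{237620} = \frac{3844}{- \frac{47}{89} + \frac{\left(-4\right) 8000}{534}} + 427427 \cdot \frac{1}{237620} = \frac{3844}{- \frac{47}{89} + \frac{1}{534} \left(-32000\right)} + \frac{427427}{237620} = \frac{3844}{- \frac{47}{89} - \frac{16000}{267}} + \frac{427427}{237620} = \frac{3844}{- \frac{16141}{267}} + \frac{427427}{237620} = 3844 \left(- \frac{267}{16141}\right) + \frac{427427}{237620} = - \frac{1026348}{16141} + \frac{427427}{237620} = - \frac{236981712553}{3835424420}$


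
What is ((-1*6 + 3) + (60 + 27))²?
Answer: 7056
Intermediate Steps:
((-1*6 + 3) + (60 + 27))² = ((-6 + 3) + 87)² = (-3 + 87)² = 84² = 7056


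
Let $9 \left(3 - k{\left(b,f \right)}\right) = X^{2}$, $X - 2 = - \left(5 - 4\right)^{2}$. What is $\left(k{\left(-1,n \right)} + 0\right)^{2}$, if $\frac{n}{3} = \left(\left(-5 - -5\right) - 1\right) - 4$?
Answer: $\frac{676}{81} \approx 8.3457$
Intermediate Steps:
$n = -15$ ($n = 3 \left(\left(\left(-5 - -5\right) - 1\right) - 4\right) = 3 \left(\left(\left(-5 + 5\right) - 1\right) - 4\right) = 3 \left(\left(0 - 1\right) - 4\right) = 3 \left(-1 - 4\right) = 3 \left(-5\right) = -15$)
$X = 1$ ($X = 2 - \left(5 - 4\right)^{2} = 2 - 1^{2} = 2 - 1 = 1$)
$k{\left(b,f \right)} = \frac{26}{9}$ ($k{\left(b,f \right)} = 3 - \frac{1^{2}}{9} = 3 - \frac{1}{9} = \frac{26}{9}$)
$\left(k{\left(-1,n \right)} + 0\right)^{2} = \left(\frac{26}{9} + 0\right)^{2} = \left(\frac{26}{9}\right)^{2} = \frac{676}{81}$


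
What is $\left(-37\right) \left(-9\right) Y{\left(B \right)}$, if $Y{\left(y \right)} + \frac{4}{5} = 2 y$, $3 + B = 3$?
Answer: $- \frac{1332}{5} \approx -266.4$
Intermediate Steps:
$B = 0$ ($B = -3 + 3 = 0$)
$Y{\left(y \right)} = - \frac{4}{5} + 2 y$
$\left(-37\right) \left(-9\right) Y{\left(B \right)} = \left(-37\right) \left(-9\right) \left(- \frac{4}{5} + 2 \cdot 0\right) = 333 \left(- \frac{4}{5} + 0\right) = 333 \left(- \frac{4}{5}\right) = - \frac{1332}{5}$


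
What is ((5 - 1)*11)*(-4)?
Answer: -176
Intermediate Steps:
((5 - 1)*11)*(-4) = (4*11)*(-4) = 44*(-4) = -176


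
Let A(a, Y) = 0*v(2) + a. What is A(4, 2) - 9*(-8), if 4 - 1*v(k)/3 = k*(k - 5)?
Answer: 76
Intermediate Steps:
v(k) = 12 - 3*k*(-5 + k) (v(k) = 12 - 3*k*(k - 5) = 12 - 3*k*(-5 + k))
A(a, Y) = a (A(a, Y) = 0*(12 - 3*2² + 15*2) + a = 0*(12 - 3*4 + 30) + a = 0*(12 - 12 + 30) + a = 0*30 + a = 0 + a = a)
A(4, 2) - 9*(-8) = 4 - 9*(-8) = 4 + 72 = 76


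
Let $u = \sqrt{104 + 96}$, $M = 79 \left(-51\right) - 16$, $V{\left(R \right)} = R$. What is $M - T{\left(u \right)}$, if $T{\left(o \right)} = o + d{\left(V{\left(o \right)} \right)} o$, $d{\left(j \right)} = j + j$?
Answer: $-4445 - 10 \sqrt{2} \approx -4459.1$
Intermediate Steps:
$M = -4045$ ($M = -4029 - 16 = -4045$)
$d{\left(j \right)} = 2 j$
$u = 10 \sqrt{2}$ ($u = \sqrt{200} = 10 \sqrt{2} \approx 14.142$)
$T{\left(o \right)} = o + 2 o^{2}$ ($T{\left(o \right)} = o + 2 o o = o + 2 o^{2}$)
$M - T{\left(u \right)} = -4045 - 10 \sqrt{2} \left(1 + 2 \cdot 10 \sqrt{2}\right) = -4045 - 10 \sqrt{2} \left(1 + 20 \sqrt{2}\right)$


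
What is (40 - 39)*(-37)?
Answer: -37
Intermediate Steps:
(40 - 39)*(-37) = 1*(-37) = -37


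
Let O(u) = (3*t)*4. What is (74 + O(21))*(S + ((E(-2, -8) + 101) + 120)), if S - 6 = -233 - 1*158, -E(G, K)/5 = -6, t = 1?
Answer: -11524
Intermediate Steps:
E(G, K) = 30 (E(G, K) = -5*(-6) = 30)
O(u) = 12 (O(u) = (3*1)*4 = 3*4 = 12)
S = -385 (S = 6 + (-233 - 1*158) = 6 + (-233 - 158) = 6 - 391 = -385)
(74 + O(21))*(S + ((E(-2, -8) + 101) + 120)) = (74 + 12)*(-385 + ((30 + 101) + 120)) = 86*(-385 + (131 + 120)) = 86*(-385 + 251) = 86*(-134) = -11524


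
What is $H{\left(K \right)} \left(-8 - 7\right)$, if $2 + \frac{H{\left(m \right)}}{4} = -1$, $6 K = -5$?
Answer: $180$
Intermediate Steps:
$K = - \frac{5}{6}$ ($K = \frac{1}{6} \left(-5\right) = - \frac{5}{6} \approx -0.83333$)
$H{\left(m \right)} = -12$ ($H{\left(m \right)} = -8 + 4 \left(-1\right) = -8 - 4 = -12$)
$H{\left(K \right)} \left(-8 - 7\right) = - 12 \left(-8 - 7\right) = \left(-12\right) \left(-15\right) = 180$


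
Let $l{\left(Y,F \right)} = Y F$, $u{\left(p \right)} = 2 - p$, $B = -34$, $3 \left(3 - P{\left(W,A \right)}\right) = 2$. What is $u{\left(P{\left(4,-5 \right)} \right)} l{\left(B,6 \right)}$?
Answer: $68$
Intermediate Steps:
$P{\left(W,A \right)} = \frac{7}{3}$ ($P{\left(W,A \right)} = 3 - \frac{2}{3} = \frac{7}{3}$)
$l{\left(Y,F \right)} = F Y$
$u{\left(P{\left(4,-5 \right)} \right)} l{\left(B,6 \right)} = \left(2 - \frac{7}{3}\right) 6 \left(-34\right) = \left(2 - \frac{7}{3}\right) \left(-204\right) = \left(- \frac{1}{3}\right) \left(-204\right) = 68$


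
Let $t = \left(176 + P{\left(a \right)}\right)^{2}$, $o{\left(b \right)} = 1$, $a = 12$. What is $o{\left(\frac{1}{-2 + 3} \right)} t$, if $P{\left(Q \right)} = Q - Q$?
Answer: $30976$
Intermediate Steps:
$P{\left(Q \right)} = 0$
$t = 30976$ ($t = \left(176 + 0\right)^{2} = 176^{2} = 30976$)
$o{\left(\frac{1}{-2 + 3} \right)} t = 1 \cdot 30976 = 30976$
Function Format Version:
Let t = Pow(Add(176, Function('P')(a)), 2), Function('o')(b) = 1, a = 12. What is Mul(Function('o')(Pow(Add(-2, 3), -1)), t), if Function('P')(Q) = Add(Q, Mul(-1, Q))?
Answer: 30976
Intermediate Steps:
Function('P')(Q) = 0
t = 30976 (t = Pow(Add(176, 0), 2) = Pow(176, 2) = 30976)
Mul(Function('o')(Pow(Add(-2, 3), -1)), t) = Mul(1, 30976) = 30976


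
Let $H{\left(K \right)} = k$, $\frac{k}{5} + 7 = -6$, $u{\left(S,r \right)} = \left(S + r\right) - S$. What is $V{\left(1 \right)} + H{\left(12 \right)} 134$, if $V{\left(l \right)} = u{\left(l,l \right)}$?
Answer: $-8709$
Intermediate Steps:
$u{\left(S,r \right)} = r$
$V{\left(l \right)} = l$
$k = -65$ ($k = -35 + 5 \left(-6\right) = -35 - 30 = -65$)
$H{\left(K \right)} = -65$
$V{\left(1 \right)} + H{\left(12 \right)} 134 = 1 - 8710 = -8709$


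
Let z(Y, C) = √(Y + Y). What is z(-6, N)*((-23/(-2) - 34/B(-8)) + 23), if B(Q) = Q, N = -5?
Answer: 155*I*√3/2 ≈ 134.23*I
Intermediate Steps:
z(Y, C) = √2*√Y (z(Y, C) = √(2*Y) = √2*√Y)
z(-6, N)*((-23/(-2) - 34/B(-8)) + 23) = (√2*√(-6))*((-23/(-2) - 34/(-8)) + 23) = (√2*(I*√6))*((-23*(-½) - 34*(-⅛)) + 23) = (2*I*√3)*((23/2 + 17/4) + 23) = (2*I*√3)*(63/4 + 23) = (2*I*√3)*(155/4) = 155*I*√3/2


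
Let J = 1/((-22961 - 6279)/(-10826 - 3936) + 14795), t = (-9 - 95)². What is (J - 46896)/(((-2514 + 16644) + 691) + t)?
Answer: -5121817680059/2799983795055 ≈ -1.8292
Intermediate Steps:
t = 10816 (t = (-104)² = 10816)
J = 7381/109216515 (J = 1/(-29240/(-14762) + 14795) = 1/(-29240*(-1/14762) + 14795) = 1/(14620/7381 + 14795) = 1/(109216515/7381) = 7381/109216515 ≈ 6.7581e-5)
(J - 46896)/(((-2514 + 16644) + 691) + t) = (7381/109216515 - 46896)/(((-2514 + 16644) + 691) + 10816) = -5121817680059/(109216515*((14130 + 691) + 10816)) = -5121817680059/(109216515*(14821 + 10816)) = -5121817680059/109216515/25637 = -5121817680059/109216515*1/25637 = -5121817680059/2799983795055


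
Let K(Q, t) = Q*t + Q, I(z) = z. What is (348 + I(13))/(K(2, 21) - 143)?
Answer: -361/99 ≈ -3.6465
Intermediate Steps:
K(Q, t) = Q + Q*t
(348 + I(13))/(K(2, 21) - 143) = (348 + 13)/(2*(1 + 21) - 143) = 361/(2*22 - 143) = 361/(44 - 143) = 361/(-99) = 361*(-1/99) = -361/99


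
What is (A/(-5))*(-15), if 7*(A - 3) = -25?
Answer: -12/7 ≈ -1.7143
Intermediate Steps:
A = -4/7 (A = 3 + (⅐)*(-25) = 3 - 25/7 = -4/7 ≈ -0.57143)
(A/(-5))*(-15) = -4/7/(-5)*(-15) = -4/7*(-⅕)*(-15) = (4/35)*(-15) = -12/7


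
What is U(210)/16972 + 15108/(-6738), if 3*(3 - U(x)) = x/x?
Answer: -32049376/14294667 ≈ -2.2421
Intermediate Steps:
U(x) = 8/3 (U(x) = 3 - x/(3*x) = 3 - 1/3*1 = 3 - 1/3 = 8/3)
U(210)/16972 + 15108/(-6738) = (8/3)/16972 + 15108/(-6738) = (8/3)*(1/16972) + 15108*(-1/6738) = 2/12729 - 2518/1123 = -32049376/14294667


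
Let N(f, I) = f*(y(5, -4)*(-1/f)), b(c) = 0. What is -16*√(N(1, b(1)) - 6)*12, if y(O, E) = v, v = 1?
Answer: -192*I*√7 ≈ -507.98*I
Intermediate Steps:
y(O, E) = 1
N(f, I) = -1 (N(f, I) = f*(1*(-1/f)) = f*(-1/f) = -1)
-16*√(N(1, b(1)) - 6)*12 = -16*√(-1 - 6)*12 = -16*I*√7*12 = -192*I*√7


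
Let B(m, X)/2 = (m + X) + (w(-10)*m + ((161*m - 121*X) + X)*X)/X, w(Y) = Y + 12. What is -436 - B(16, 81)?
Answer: 1106234/81 ≈ 13657.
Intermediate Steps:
w(Y) = 12 + Y
B(m, X) = 2*X + 2*m + 2*(2*m + X*(-120*X + 161*m))/X (B(m, X) = 2*((m + X) + ((12 - 10)*m + ((161*m - 121*X) + X)*X)/X) = 2*((X + m) + (2*m + ((-121*X + 161*m) + X)*X)/X) = 2*((X + m) + (2*m + (-120*X + 161*m)*X)/X) = 2*((X + m) + (2*m + X*(-120*X + 161*m))/X) = 2*(X + m + (2*m + X*(-120*X + 161*m))/X) = 2*X + 2*m + 2*(2*m + X*(-120*X + 161*m))/X)
-436 - B(16, 81) = -436 - (-238*81 + 324*16 + 4*16/81) = -436 - (-19278 + 5184 + 4*16*(1/81)) = -436 - (-19278 + 5184 + 64/81) = -436 - 1*(-1141550/81) = -436 + 1141550/81 = 1106234/81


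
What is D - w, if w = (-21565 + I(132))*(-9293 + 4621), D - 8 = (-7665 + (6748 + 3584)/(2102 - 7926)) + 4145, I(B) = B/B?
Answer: -20956108529/208 ≈ -1.0075e+8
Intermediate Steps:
I(B) = 1
D = -730865/208 (D = 8 + ((-7665 + (6748 + 3584)/(2102 - 7926)) + 4145) = 8 + ((-7665 + 10332/(-5824)) + 4145) = 8 + ((-7665 + 10332*(-1/5824)) + 4145) = 8 + ((-7665 - 369/208) + 4145) = 8 + (-1594689/208 + 4145) = 8 - 732529/208 = -730865/208 ≈ -3513.8)
w = 100747008 (w = (-21565 + 1)*(-9293 + 4621) = -21564*(-4672) = 100747008)
D - w = -730865/208 - 1*100747008 = -730865/208 - 100747008 = -20956108529/208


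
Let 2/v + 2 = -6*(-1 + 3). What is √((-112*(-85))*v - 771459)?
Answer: I*√772819 ≈ 879.1*I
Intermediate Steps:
v = -⅐ (v = 2/(-2 - 6*(-1 + 3)) = 2/(-2 - 6*2) = 2/(-2 - 12) = 2/(-14) = 2*(-1/14) = -⅐ ≈ -0.14286)
√((-112*(-85))*v - 771459) = √(-112*(-85)*(-⅐) - 771459) = √(9520*(-⅐) - 771459) = √(-1360 - 771459) = √(-772819) = I*√772819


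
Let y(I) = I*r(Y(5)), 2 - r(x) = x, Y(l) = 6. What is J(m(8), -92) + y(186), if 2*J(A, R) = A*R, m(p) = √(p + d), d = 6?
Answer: -744 - 46*√14 ≈ -916.12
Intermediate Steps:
m(p) = √(6 + p) (m(p) = √(p + 6) = √(6 + p))
r(x) = 2 - x
y(I) = -4*I (y(I) = I*(2 - 1*6) = I*(2 - 6) = I*(-4) = -4*I)
J(A, R) = A*R/2 (J(A, R) = (A*R)/2 = A*R/2)
J(m(8), -92) + y(186) = (½)*√(6 + 8)*(-92) - 4*186 = (½)*√14*(-92) - 744 = -46*√14 - 744 = -744 - 46*√14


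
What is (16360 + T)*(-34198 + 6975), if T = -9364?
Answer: -190452108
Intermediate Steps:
(16360 + T)*(-34198 + 6975) = (16360 - 9364)*(-34198 + 6975) = 6996*(-27223) = -190452108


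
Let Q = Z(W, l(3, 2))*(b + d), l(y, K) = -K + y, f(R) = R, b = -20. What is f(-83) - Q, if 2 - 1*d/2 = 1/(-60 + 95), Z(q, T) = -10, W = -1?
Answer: -1705/7 ≈ -243.57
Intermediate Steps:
l(y, K) = y - K
d = 138/35 (d = 4 - 2/(-60 + 95) = 4 - 2/35 = 138/35 ≈ 3.9429)
Q = 1124/7 (Q = -10*(-20 + 138/35) = -10*(-562/35) = 1124/7 ≈ 160.57)
f(-83) - Q = -83 - 1*1124/7 = -83 - 1124/7 = -1705/7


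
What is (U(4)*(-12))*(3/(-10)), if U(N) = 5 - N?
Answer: 18/5 ≈ 3.6000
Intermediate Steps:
(U(4)*(-12))*(3/(-10)) = ((5 - 1*4)*(-12))*(3/(-10)) = ((5 - 4)*(-12))*(3*(-1/10)) = (1*(-12))*(-3/10) = -12*(-3/10) = 18/5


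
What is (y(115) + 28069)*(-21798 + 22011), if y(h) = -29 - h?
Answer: 5948025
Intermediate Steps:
(y(115) + 28069)*(-21798 + 22011) = ((-29 - 1*115) + 28069)*(-21798 + 22011) = ((-29 - 115) + 28069)*213 = (-144 + 28069)*213 = 27925*213 = 5948025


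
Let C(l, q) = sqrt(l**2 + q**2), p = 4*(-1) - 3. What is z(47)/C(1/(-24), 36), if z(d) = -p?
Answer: 168*sqrt(746497)/746497 ≈ 0.19444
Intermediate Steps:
p = -7 (p = -4 - 3 = -7)
z(d) = 7 (z(d) = -1*(-7) = 7)
z(47)/C(1/(-24), 36) = 7/(sqrt((1/(-24))**2 + 36**2)) = 7/(sqrt((-1/24)**2 + 1296)) = 7/(sqrt(1/576 + 1296)) = 7/(sqrt(746497/576)) = 7/((sqrt(746497)/24)) = 7*(24*sqrt(746497)/746497) = 168*sqrt(746497)/746497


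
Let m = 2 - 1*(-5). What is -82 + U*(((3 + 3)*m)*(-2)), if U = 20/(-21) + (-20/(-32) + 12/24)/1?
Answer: -193/2 ≈ -96.500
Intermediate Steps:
m = 7 (m = 2 + 5 = 7)
U = 29/168 (U = 20*(-1/21) + (-20*(-1/32) + 12*(1/24))*1 = -20/21 + (5/8 + ½)*1 = -20/21 + (9/8)*1 = -20/21 + 9/8 = 29/168 ≈ 0.17262)
-82 + U*(((3 + 3)*m)*(-2)) = -82 + 29*(((3 + 3)*7)*(-2))/168 = -82 + 29*((6*7)*(-2))/168 = -82 + 29*(42*(-2))/168 = -82 + (29/168)*(-84) = -82 - 29/2 = -193/2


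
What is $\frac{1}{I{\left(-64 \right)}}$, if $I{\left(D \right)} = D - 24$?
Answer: $- \frac{1}{88} \approx -0.011364$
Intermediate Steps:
$I{\left(D \right)} = -24 + D$ ($I{\left(D \right)} = D - 24 = -24 + D$)
$\frac{1}{I{\left(-64 \right)}} = \frac{1}{-24 - 64} = \frac{1}{-88} = - \frac{1}{88}$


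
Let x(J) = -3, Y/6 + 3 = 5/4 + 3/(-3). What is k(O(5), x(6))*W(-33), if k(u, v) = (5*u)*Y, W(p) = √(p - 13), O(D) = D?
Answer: -825*I*√46/2 ≈ -2797.7*I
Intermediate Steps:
Y = -33/2 (Y = -18 + 6*(5/4 + 3/(-3)) = -18 + 6*(5*(¼) + 3*(-⅓)) = -18 + 6*(5/4 - 1) = -18 + 6*(¼) = -18 + 3/2 = -33/2 ≈ -16.500)
W(p) = √(-13 + p)
k(u, v) = -165*u/2 (k(u, v) = (5*u)*(-33/2) = -165*u/2)
k(O(5), x(6))*W(-33) = (-165/2*5)*√(-13 - 33) = -825*I*√46/2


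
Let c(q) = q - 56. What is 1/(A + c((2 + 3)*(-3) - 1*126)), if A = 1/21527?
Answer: -21527/4240818 ≈ -0.0050761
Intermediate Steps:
c(q) = -56 + q
A = 1/21527 ≈ 4.6453e-5
1/(A + c((2 + 3)*(-3) - 1*126)) = 1/(1/21527 + (-56 + ((2 + 3)*(-3) - 1*126))) = 1/(1/21527 + (-56 + (5*(-3) - 126))) = 1/(1/21527 + (-56 + (-15 - 126))) = 1/(1/21527 + (-56 - 141)) = 1/(1/21527 - 197) = 1/(-4240818/21527) = -21527/4240818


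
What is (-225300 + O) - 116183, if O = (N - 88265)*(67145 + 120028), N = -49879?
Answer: -25857168395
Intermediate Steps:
O = -25856826912 (O = (-49879 - 88265)*(67145 + 120028) = -138144*187173 = -25856826912)
(-225300 + O) - 116183 = (-225300 - 25856826912) - 116183 = -25857052212 - 116183 = -25857168395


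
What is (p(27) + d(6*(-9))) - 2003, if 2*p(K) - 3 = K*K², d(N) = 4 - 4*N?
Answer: 8060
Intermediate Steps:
p(K) = 3/2 + K³/2 (p(K) = 3/2 + (K*K²)/2 = 3/2 + K³/2)
(p(27) + d(6*(-9))) - 2003 = ((3/2 + (½)*27³) + (4 - 24*(-9))) - 2003 = ((3/2 + (½)*19683) + (4 - 4*(-54))) - 2003 = ((3/2 + 19683/2) + (4 + 216)) - 2003 = (9843 + 220) - 2003 = 10063 - 2003 = 8060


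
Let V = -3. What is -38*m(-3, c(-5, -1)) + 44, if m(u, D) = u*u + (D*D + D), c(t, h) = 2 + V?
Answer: -298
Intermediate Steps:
c(t, h) = -1 (c(t, h) = 2 - 3 = -1)
m(u, D) = D + D² + u² (m(u, D) = u² + (D² + D) = u² + (D + D²) = D + D² + u²)
-38*m(-3, c(-5, -1)) + 44 = -38*(-1 + (-1)² + (-3)²) + 44 = -38*(-1 + 1 + 9) + 44 = -38*9 + 44 = -342 + 44 = -298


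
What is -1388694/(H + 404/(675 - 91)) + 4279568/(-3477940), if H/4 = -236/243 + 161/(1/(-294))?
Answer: 35650994798054032/5840657574847165 ≈ 6.1039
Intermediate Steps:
H = -46009592/243 (H = 4*(-236/243 + 161/(1/(-294))) = 4*(-236*1/243 + 161/(-1/294)) = 4*(-236/243 + 161*(-294)) = 4*(-236/243 - 47334) = 4*(-11502398/243) = -46009592/243 ≈ -1.8934e+5)
-1388694/(H + 404/(675 - 91)) + 4279568/(-3477940) = -1388694/(-46009592/243 + 404/(675 - 91)) + 4279568/(-3477940) = -1388694/(-46009592/243 + 404/584) + 4279568*(-1/3477940) = -1388694/(-46009592/243 + (1/584)*404) - 1069892/869485 = -1388694/(-46009592/243 + 101/146) - 1069892/869485 = -1388694/(-6717375889/35478) - 1069892/869485 = -1388694*(-35478/6717375889) - 1069892/869485 = 49268085732/6717375889 - 1069892/869485 = 35650994798054032/5840657574847165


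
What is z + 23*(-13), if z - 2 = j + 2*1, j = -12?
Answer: -307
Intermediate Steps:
z = -8 (z = 2 + (-12 + 2*1) = 2 + (-12 + 2) = 2 - 10 = -8)
z + 23*(-13) = -8 + 23*(-13) = -8 - 299 = -307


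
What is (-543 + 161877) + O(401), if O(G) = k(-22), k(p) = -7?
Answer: 161327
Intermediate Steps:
O(G) = -7
(-543 + 161877) + O(401) = (-543 + 161877) - 7 = 161334 - 7 = 161327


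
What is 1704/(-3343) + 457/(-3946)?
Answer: -8251735/13191478 ≈ -0.62554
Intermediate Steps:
1704/(-3343) + 457/(-3946) = 1704*(-1/3343) + 457*(-1/3946) = -1704/3343 - 457/3946 = -8251735/13191478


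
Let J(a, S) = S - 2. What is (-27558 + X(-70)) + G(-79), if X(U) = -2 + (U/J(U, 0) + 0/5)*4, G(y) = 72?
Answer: -27348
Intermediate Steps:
J(a, S) = -2 + S
X(U) = -2 - 2*U (X(U) = -2 + (U/(-2 + 0) + 0/5)*4 = -2 + (U/(-2) + 0*(⅕))*4 = -2 + (U*(-½) + 0)*4 = -2 + (-U/2 + 0)*4 = -2 - U/2*4 = -2 - 2*U)
(-27558 + X(-70)) + G(-79) = (-27558 + (-2 - 2*(-70))) + 72 = (-27558 + (-2 + 140)) + 72 = (-27558 + 138) + 72 = -27420 + 72 = -27348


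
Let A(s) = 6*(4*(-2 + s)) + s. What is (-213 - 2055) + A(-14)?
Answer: -2666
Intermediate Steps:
A(s) = -48 + 25*s (A(s) = 6*(-8 + 4*s) + s = (-48 + 24*s) + s = -48 + 25*s)
(-213 - 2055) + A(-14) = (-213 - 2055) + (-48 + 25*(-14)) = -2268 + (-48 - 350) = -2268 - 398 = -2666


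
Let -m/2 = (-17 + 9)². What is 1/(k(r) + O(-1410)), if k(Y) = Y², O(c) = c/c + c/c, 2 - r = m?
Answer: 1/16902 ≈ 5.9165e-5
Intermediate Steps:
m = -128 (m = -2*(-17 + 9)² = -2*(-8)² = -2*64 = -128)
r = 130 (r = 2 - 1*(-128) = 2 + 128 = 130)
O(c) = 2 (O(c) = 1 + 1 = 2)
1/(k(r) + O(-1410)) = 1/(130² + 2) = 1/(16900 + 2) = 1/16902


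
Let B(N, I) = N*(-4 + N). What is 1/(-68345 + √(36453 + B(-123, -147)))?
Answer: -68345/4670986951 - 3*√5786/4670986951 ≈ -1.4681e-5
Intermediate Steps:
1/(-68345 + √(36453 + B(-123, -147))) = 1/(-68345 + √(36453 - 123*(-4 - 123))) = 1/(-68345 + √(36453 - 123*(-127))) = 1/(-68345 + √(36453 + 15621)) = 1/(-68345 + √52074) = 1/(-68345 + 3*√5786)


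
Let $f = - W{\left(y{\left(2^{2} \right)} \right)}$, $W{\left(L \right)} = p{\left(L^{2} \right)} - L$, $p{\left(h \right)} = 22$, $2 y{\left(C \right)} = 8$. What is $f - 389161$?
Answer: $-389179$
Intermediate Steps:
$y{\left(C \right)} = 4$ ($y{\left(C \right)} = \frac{1}{2} \cdot 8 = 4$)
$W{\left(L \right)} = 22 - L$
$f = -18$ ($f = - (22 - 4) = \left(-1\right) 18 = -18$)
$f - 389161 = -18 - 389161 = -389179$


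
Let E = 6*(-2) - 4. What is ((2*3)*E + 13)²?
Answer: 6889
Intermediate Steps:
E = -16 (E = -12 - 4 = -16)
((2*3)*E + 13)² = ((2*3)*(-16) + 13)² = (6*(-16) + 13)² = (-96 + 13)² = (-83)² = 6889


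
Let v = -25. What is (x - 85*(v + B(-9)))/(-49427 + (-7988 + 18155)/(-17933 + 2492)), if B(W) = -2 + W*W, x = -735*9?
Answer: 19224045/84801386 ≈ 0.22669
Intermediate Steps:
x = -6615
B(W) = -2 + W²
(x - 85*(v + B(-9)))/(-49427 + (-7988 + 18155)/(-17933 + 2492)) = (-6615 - 85*(-25 + (-2 + (-9)²)))/(-49427 + (-7988 + 18155)/(-17933 + 2492)) = (-6615 - 85*(-25 + (-2 + 81)))/(-49427 + 10167/(-15441)) = (-6615 - 85*(-25 + 79))/(-49427 + 10167*(-1/15441)) = (-6615 - 85*54)/(-49427 - 3389/5147) = (-6615 - 4590)/(-254404158/5147) = -11205*(-5147/254404158) = 19224045/84801386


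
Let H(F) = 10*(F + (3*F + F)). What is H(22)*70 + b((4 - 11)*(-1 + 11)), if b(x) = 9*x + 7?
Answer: 76377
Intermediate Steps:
b(x) = 7 + 9*x
H(F) = 50*F (H(F) = 10*(F + 4*F) = 10*(5*F) = 50*F)
H(22)*70 + b((4 - 11)*(-1 + 11)) = (50*22)*70 + (7 + 9*((4 - 11)*(-1 + 11))) = 1100*70 + (7 + 9*(-7*10)) = 77000 + (7 + 9*(-70)) = 77000 + (7 - 630) = 77000 - 623 = 76377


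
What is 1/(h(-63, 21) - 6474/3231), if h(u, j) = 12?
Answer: 1077/10766 ≈ 0.10004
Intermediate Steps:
1/(h(-63, 21) - 6474/3231) = 1/(12 - 6474/3231) = 1/(12 - 6474*1/3231) = 1/(12 - 2158/1077) = 1/(10766/1077) = 1077/10766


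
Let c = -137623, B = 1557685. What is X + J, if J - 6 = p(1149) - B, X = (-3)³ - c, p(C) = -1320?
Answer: -1421403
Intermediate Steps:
X = 137596 (X = (-3)³ - 1*(-137623) = -27 + 137623 = 137596)
J = -1558999 (J = 6 + (-1320 - 1*1557685) = 6 + (-1320 - 1557685) = 6 - 1559005 = -1558999)
X + J = 137596 - 1558999 = -1421403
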